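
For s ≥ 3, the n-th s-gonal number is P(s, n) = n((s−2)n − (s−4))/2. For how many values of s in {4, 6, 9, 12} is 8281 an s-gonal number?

2

s = 4: P(4, 91) = 8281. ✓
s = 6: P(6, 64) = 8128 and P(6, 65) = 8385; 8281 is not s-gonal.
s = 9: P(9, 49) = 8281. ✓
s = 12: P(12, 41) = 8241 and P(12, 42) = 8652; 8281 is not s-gonal.
Hits: s ∈ {4, 9} → 2.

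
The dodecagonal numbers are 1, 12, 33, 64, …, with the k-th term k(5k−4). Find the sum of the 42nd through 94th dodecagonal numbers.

Σ i(5i−4) = 5Σi² − 4Σi over i = 42..94.
Σi = 4465 − 861 = 3604 and Σi² = 281295 − 23821 = 257474.
5·257474 − 4·3604 = 1272954.

1272954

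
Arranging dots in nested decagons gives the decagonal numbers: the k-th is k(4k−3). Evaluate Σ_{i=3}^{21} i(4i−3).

Σ i(4i−3) = 4Σi² − 3Σi over i = 3..21.
Σi = 231 − 3 = 228 and Σi² = 3311 − 5 = 3306.
4·3306 − 3·228 = 12540.

12540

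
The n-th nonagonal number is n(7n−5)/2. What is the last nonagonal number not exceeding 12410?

Solve n(7n−5)/2 ≤ 12410 for integer n.
n = 59 gives 12036 ≤ 12410, while n = 60 gives 12450 > 12410; so the answer is 12036.

12036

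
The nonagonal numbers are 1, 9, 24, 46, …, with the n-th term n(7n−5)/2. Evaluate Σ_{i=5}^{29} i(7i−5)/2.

Σ i(7i−5)/2 = (7Σi² − 5Σi) / 2 over i = 5..29.
Σi = 435 − 10 = 425 and Σi² = 8555 − 30 = 8525.
(7·8525 − 5·425) / 2 = 57550/2 = 28775.

28775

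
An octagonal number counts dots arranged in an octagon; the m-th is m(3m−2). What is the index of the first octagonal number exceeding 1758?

Solve n(3n−2) > 1758 for integer n.
The largest n with value ≤ 1758 is 24 (since 1680 ≤ 1758 < 1825), so the first above is n = 25, value 1825.

25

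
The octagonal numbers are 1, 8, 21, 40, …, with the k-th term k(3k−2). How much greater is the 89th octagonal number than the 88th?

Consecutive octagonal numbers differ by 6n − 5: here 6·89 − 5 = 529.

529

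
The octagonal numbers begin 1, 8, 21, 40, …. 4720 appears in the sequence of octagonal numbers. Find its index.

40

Set n(3n−2) = 4720, giving 3n² − 2n − 4720 = 0.
So n = (2 + 238) / 6 = 240/6 = 40.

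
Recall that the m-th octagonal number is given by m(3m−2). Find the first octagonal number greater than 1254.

Solve n(3n−2) > 1254 for integer n.
The largest n with value ≤ 1254 is 20 (since 1160 ≤ 1254 < 1281), so the first above is n = 21, value 1281.

1281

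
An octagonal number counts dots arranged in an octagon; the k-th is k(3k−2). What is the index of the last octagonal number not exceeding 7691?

50

Solve n(3n−2) ≤ 7691 for integer n.
n = 50 gives 7400 ≤ 7691, while n = 51 gives 7701 > 7691; so the answer is index 50.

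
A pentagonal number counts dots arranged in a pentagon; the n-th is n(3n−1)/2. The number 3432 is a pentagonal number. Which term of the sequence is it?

Set n(3n−1)/2 = 3432, giving 3n² − n − 6864 = 0.
The discriminant is 1 + 24·3432 = 82369, and √82369 = 287.
So n = (1 + 287) / 6 = 288/6 = 48.
Check: 48·(3·48 − 1)/2 = 3432. ✓

48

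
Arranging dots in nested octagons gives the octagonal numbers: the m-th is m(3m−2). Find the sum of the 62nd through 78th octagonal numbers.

248744

Σ i(3i−2) = 3Σi² − 2Σi over i = 62..78.
Σi = 3081 − 1891 = 1190 and Σi² = 161239 − 77531 = 83708.
3·83708 − 2·1190 = 248744.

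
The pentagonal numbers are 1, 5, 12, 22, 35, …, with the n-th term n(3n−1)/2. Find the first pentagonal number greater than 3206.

Solve n(3n−1)/2 > 3206 for integer n.
The largest n with value ≤ 3206 is 46 (since 3151 ≤ 3206 < 3290), so the first above is n = 47, value 3290.

3290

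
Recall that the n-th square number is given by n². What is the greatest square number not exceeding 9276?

Solve n² ≤ 9276 for integer n.
n = 96 gives 9216 ≤ 9276, while n = 97 gives 9409 > 9276; so the answer is 9216.

9216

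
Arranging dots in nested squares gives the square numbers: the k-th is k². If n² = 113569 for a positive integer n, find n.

337

We need n² = 113569, so n = √113569 = 337.
Check: 337² = 113569. ✓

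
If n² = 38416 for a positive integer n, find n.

We need n² = 38416, so n = √38416 = 196.

196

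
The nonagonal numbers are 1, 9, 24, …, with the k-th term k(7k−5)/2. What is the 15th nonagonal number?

The 15th nonagonal number is n(7n−5)/2 with n = 15.
15·(7·15 − 5)/2 = 15·100/2 = 15·50 = 750.

750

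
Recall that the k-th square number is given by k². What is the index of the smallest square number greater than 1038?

33

Solve n² > 1038 for integer n.
The largest n with value ≤ 1038 is 32 (since 1024 ≤ 1038 < 1089), so the first above is n = 33, value 1089.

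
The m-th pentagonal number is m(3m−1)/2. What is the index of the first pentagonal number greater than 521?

19

Solve n(3n−1)/2 > 521 for integer n.
The largest n with value ≤ 521 is 18 (since 477 ≤ 521 < 532), so the first above is n = 19, value 532.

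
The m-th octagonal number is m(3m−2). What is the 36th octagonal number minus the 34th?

416

36·(3·36 − 2) = 3816 and 34·(3·34 − 2) = 3400.
Difference: 3816 − 3400 = 416.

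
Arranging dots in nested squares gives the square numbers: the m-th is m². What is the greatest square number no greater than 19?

16

Solve n² ≤ 19 for integer n.
n = 4 gives 16 ≤ 19, while n = 5 gives 25 > 19; so the answer is 16.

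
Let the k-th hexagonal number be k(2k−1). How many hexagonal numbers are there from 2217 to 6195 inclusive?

The n-th hexagonal number is n(2n−1).
Smallest index with value ≥ 2217: n = 34 (giving 2278).
Largest index with value ≤ 6195: n = 55 (giving 5995).
Indices 34 through 55: 22 terms.

22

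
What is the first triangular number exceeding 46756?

Solve n(n+1)/2 > 46756 for integer n.
The largest n with value ≤ 46756 is 305 (since 46665 ≤ 46756 < 46971), so the first above is n = 306, value 46971.

46971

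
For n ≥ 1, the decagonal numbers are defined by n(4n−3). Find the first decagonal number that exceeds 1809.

Solve n(4n−3) > 1809 for integer n.
The largest n with value ≤ 1809 is 21 (since 1701 ≤ 1809 < 1870), so the first above is n = 22, value 1870.

1870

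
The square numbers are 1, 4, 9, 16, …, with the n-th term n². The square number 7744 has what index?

88

We need n² = 7744, so n = √7744 = 88.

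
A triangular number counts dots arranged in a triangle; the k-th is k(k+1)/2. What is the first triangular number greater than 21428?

Solve n(n+1)/2 > 21428 for integer n.
The largest n with value ≤ 21428 is 206 (since 21321 ≤ 21428 < 21528), so the first above is n = 207, value 21528.

21528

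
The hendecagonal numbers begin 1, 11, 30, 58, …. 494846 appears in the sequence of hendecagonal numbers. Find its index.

Set n(9n−7)/2 = 494846, giving 9n² − 7n − 989692 = 0.
The discriminant is 49 + 72·494846 = 35628961, and √35628961 = 5969.
So n = (7 + 5969) / 18 = 5976/18 = 332.
Check: 332·(9·332 − 7)/2 = 494846. ✓

332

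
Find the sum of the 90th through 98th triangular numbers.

Σ i(i+1)/2 = (Σi² + Σi) / 2 over i = 90..98.
Σi = 4851 − 4005 = 846 and Σi² = 318549 − 238965 = 79584.
(1·79584 + 1·846) / 2 = 80430/2 = 40215.

40215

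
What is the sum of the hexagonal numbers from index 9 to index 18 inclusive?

Σ i(2i−1) = 2Σi² − Σi over i = 9..18.
Σi = 171 − 36 = 135 and Σi² = 2109 − 204 = 1905.
2·1905 − 1·135 = 3675.

3675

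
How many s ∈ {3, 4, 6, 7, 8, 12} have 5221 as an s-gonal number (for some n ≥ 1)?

s = 3: P(3, 101) = 5151 and P(3, 102) = 5253; 5221 is not s-gonal.
s = 4: P(4, 72) = 5184 and P(4, 73) = 5329; 5221 is not s-gonal.
s = 6: P(6, 51) = 5151 and P(6, 52) = 5356; 5221 is not s-gonal.
s = 7: P(7, 46) = 5221. ✓
s = 8: P(8, 42) = 5208 and P(8, 43) = 5461; 5221 is not s-gonal.
s = 12: P(12, 32) = 4992 and P(12, 33) = 5313; 5221 is not s-gonal.
Hits: s ∈ {7} → 1.

1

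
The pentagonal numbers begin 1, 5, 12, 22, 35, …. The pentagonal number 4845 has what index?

57

Set n(3n−1)/2 = 4845, giving 3n² − n − 9690 = 0.
So n = (1 + 341) / 6 = 342/6 = 57.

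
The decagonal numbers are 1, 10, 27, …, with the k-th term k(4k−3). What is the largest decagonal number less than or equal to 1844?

Solve n(4n−3) ≤ 1844 for integer n.
n = 21 gives 1701 ≤ 1844, while n = 22 gives 1870 > 1844; so the answer is 1701.

1701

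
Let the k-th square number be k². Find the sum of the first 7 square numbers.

140

Σ_{i=1}^{7} i² = 7·8·15/6 = 140.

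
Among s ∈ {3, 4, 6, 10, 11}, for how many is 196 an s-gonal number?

2

s = 3: P(3, 19) = 190 and P(3, 20) = 210; 196 is not s-gonal.
s = 4: P(4, 14) = 196. ✓
s = 6: P(6, 10) = 190 and P(6, 11) = 231; 196 is not s-gonal.
s = 10: P(10, 7) = 175 and P(10, 8) = 232; 196 is not s-gonal.
s = 11: P(11, 7) = 196. ✓
Hits: s ∈ {4, 11} → 2.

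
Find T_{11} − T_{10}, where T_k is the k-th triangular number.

11

Consecutive triangular numbers differ by n: T_{11} − T_{10} = 11.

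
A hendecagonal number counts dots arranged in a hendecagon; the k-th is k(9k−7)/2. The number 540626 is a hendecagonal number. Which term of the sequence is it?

347

Set n(9n−7)/2 = 540626, giving 9n² − 7n − 1081252 = 0.
So n = (7 + 6239) / 18 = 6246/18 = 347.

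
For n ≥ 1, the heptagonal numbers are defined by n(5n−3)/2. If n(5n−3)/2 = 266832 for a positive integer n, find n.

Set n(5n−3)/2 = 266832, giving 5n² − 3n − 533664 = 0.
So n = (3 + 3267) / 10 = 3270/10 = 327.
Check: 327·(5·327 − 3)/2 = 266832. ✓

327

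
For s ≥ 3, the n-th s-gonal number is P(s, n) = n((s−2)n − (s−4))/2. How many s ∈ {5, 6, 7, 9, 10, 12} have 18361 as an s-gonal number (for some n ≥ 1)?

s = 5: P(5, 110) = 18095 and P(5, 111) = 18426; 18361 is not s-gonal.
s = 6: P(6, 96) = 18336 and P(6, 97) = 18721; 18361 is not s-gonal.
s = 7: P(7, 86) = 18361. ✓
s = 9: P(9, 72) = 17964 and P(9, 73) = 18469; 18361 is not s-gonal.
s = 10: P(10, 68) = 18292 and P(10, 69) = 18837; 18361 is not s-gonal.
s = 12: P(12, 61) = 18361. ✓
Hits: s ∈ {7, 12} → 2.

2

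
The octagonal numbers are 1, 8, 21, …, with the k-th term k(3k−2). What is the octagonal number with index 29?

The 29th octagonal number is n(3n−2) with n = 29.
29·(3·29 − 2) = 29·85 = 2465.

2465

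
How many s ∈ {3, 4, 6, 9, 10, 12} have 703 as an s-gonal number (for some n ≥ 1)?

2

s = 3: P(3, 37) = 703. ✓
s = 4: P(4, 26) = 676 and P(4, 27) = 729; 703 is not s-gonal.
s = 6: P(6, 19) = 703. ✓
s = 9: P(9, 14) = 651 and P(9, 15) = 750; 703 is not s-gonal.
s = 10: P(10, 13) = 637 and P(10, 14) = 742; 703 is not s-gonal.
s = 12: P(12, 12) = 672 and P(12, 13) = 793; 703 is not s-gonal.
Hits: s ∈ {3, 6} → 2.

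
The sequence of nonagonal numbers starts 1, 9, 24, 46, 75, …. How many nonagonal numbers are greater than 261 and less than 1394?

11

The n-th nonagonal number is n(7n−5)/2.
Smallest index with value > 261: n = 10 (giving 325).
Largest index with value < 1394: n = 20 (giving 1350).
Indices 10 through 20: 11 terms.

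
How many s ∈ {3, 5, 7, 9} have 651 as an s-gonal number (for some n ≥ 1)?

s = 3: P(3, 35) = 630 and P(3, 36) = 666; 651 is not s-gonal.
s = 5: P(5, 21) = 651. ✓
s = 7: P(7, 16) = 616 and P(7, 17) = 697; 651 is not s-gonal.
s = 9: P(9, 14) = 651. ✓
Hits: s ∈ {5, 9} → 2.

2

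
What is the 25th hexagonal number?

The 25th hexagonal number is n(2n−1) with n = 25.
25·(2·25 − 1) = 25·49 = 1225.

1225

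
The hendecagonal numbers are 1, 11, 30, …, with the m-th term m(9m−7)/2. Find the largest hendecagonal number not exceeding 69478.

68758

Solve n(9n−7)/2 ≤ 69478 for integer n.
n = 124 gives 68758 ≤ 69478, while n = 125 gives 69875 > 69478; so the answer is 68758.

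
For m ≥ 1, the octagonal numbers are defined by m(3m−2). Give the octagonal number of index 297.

The 297th octagonal number is n(3n−2) with n = 297.
297·(3·297 − 2) = 297·889 = 264033.

264033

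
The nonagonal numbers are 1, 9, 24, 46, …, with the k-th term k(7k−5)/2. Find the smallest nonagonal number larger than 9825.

10071

Solve n(7n−5)/2 > 9825 for integer n.
The largest n with value ≤ 9825 is 53 (since 9699 ≤ 9825 < 10071), so the first above is n = 54, value 10071.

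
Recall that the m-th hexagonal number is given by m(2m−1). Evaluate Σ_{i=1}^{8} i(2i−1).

372

Σ i(2i−1) = 2Σi² − Σi over i = 1..8.
Σi = 36 and Σi² = 204.
2·204 − 1·36 = 372.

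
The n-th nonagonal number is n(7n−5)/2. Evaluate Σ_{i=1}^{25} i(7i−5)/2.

Σ i(7i−5)/2 = (7Σi² − 5Σi) / 2 over i = 1..25.
Σi = 325 and Σi² = 5525.
(7·5525 − 5·325) / 2 = 37050/2 = 18525.

18525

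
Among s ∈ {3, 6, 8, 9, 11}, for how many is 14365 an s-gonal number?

s = 3: P(3, 169) = 14365. ✓
s = 6: P(6, 85) = 14365. ✓
s = 8: P(8, 69) = 14145 and P(8, 70) = 14560; 14365 is not s-gonal.
s = 9: P(9, 64) = 14176 and P(9, 65) = 14625; 14365 is not s-gonal.
s = 11: P(11, 56) = 13916 and P(11, 57) = 14421; 14365 is not s-gonal.
Hits: s ∈ {3, 6} → 2.

2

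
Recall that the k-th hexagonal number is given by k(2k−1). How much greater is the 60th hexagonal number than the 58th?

470

60·(2·60 − 1) = 7140 and 58·(2·58 − 1) = 6670.
Difference: 7140 − 6670 = 470.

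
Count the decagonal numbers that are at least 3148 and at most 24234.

The n-th decagonal number is n(4n−3).
Smallest index with value ≥ 3148: n = 29 (giving 3277).
Largest index with value ≤ 24234: n = 78 (giving 24102).
Indices 29 through 78: 50 terms.

50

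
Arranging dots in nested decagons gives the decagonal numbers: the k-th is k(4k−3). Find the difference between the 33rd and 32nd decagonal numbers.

Consecutive decagonal numbers differ by 8n − 7: here 8·33 − 7 = 257.

257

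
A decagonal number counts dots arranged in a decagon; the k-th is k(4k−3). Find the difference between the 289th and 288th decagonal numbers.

2305

Consecutive decagonal numbers differ by 8n − 7: here 8·289 − 7 = 2305.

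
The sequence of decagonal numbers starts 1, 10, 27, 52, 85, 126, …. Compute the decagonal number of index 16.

976

The 16th decagonal number is n(4n−3) with n = 16.
16·(4·16 − 3) = 16·61 = 976.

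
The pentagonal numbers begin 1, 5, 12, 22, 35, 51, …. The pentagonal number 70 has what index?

7

Set n(3n−1)/2 = 70, giving 3n² − n − 140 = 0.
So n = (1 + 41) / 6 = 42/6 = 7.
Check: 7·(3·7 − 1)/2 = 70. ✓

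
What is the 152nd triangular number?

The 152nd triangular number is n(n+1)/2 with n = 152.
152·153/2 = 23256/2 = 11628.

11628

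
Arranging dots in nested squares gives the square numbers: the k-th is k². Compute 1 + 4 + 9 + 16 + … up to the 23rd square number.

4324

Σ_{i=1}^{23} i² = 23·24·47/6 = 4324.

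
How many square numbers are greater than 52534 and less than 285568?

305

The n-th square number is n².
Smallest index with value > 52534: n = 230 (giving 52900).
Largest index with value < 285568: n = 534 (giving 285156).
Indices 230 through 534: 305 terms.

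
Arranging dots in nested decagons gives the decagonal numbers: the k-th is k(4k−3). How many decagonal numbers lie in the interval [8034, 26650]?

37

The n-th decagonal number is n(4n−3).
Smallest index with value ≥ 8034: n = 46 (giving 8326).
Largest index with value ≤ 26650: n = 82 (giving 26650).
Indices 46 through 82: 37 terms.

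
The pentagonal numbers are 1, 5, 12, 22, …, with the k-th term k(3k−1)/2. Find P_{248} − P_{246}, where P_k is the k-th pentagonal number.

248·(3·248 − 1)/2 = 92132 and 246·(3·246 − 1)/2 = 90651.
Difference: 92132 − 90651 = 1481.

1481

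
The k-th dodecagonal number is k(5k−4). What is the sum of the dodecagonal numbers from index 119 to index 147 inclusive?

2559627

Σ i(5i−4) = 5Σi² − 4Σi over i = 119..147.
Σi = 10878 − 7021 = 3857 and Σi² = 1069670 − 554659 = 515011.
5·515011 − 4·3857 = 2559627.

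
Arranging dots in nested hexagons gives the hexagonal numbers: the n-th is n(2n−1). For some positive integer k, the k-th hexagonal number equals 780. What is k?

20

Set n(2n−1) = 780, giving 2n² − n − 780 = 0.
The discriminant is 1 + 8·780 = 6241, and √6241 = 79.
So n = (1 + 79) / 4 = 80/4 = 20.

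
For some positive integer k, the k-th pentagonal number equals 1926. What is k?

36

Set n(3n−1)/2 = 1926, giving 3n² − n − 3852 = 0.
The discriminant is 1 + 24·1926 = 46225, and √46225 = 215.
So n = (1 + 215) / 6 = 216/6 = 36.
Check: 36·(3·36 − 1)/2 = 1926. ✓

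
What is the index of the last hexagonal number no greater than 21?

Solve n(2n−1) ≤ 21 for integer n.
n = 3 gives 15 ≤ 21, while n = 4 gives 28 > 21; so the answer is index 3.

3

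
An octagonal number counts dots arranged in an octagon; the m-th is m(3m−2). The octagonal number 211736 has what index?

266

Set n(3n−2) = 211736, giving 3n² − 2n − 211736 = 0.
The discriminant is 4 + 12·211736 = 2540836, and √2540836 = 1594.
So n = (2 + 1594) / 6 = 1596/6 = 266.
Check: 266·(3·266 − 2) = 211736. ✓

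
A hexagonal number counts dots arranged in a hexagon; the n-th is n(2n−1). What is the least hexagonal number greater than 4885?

4950

Solve n(2n−1) > 4885 for integer n.
The largest n with value ≤ 4885 is 49 (since 4753 ≤ 4885 < 4950), so the first above is n = 50, value 4950.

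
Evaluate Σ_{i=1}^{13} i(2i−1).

Σ i(2i−1) = 2Σi² − Σi over i = 1..13.
Σi = 91 and Σi² = 819.
2·819 − 1·91 = 1547.

1547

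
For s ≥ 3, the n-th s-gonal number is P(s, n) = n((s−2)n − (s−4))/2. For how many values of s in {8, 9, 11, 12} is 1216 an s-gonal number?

2

s = 8: P(8, 20) = 1160 and P(8, 21) = 1281; 1216 is not s-gonal.
s = 9: P(9, 19) = 1216. ✓
s = 11: P(11, 16) = 1096 and P(11, 17) = 1241; 1216 is not s-gonal.
s = 12: P(12, 16) = 1216. ✓
Hits: s ∈ {9, 12} → 2.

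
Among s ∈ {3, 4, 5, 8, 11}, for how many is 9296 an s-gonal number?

s = 3: P(3, 135) = 9180 and P(3, 136) = 9316; 9296 is not s-gonal.
s = 4: P(4, 96) = 9216 and P(4, 97) = 9409; 9296 is not s-gonal.
s = 5: P(5, 78) = 9087 and P(5, 79) = 9322; 9296 is not s-gonal.
s = 8: P(8, 56) = 9296. ✓
s = 11: P(11, 45) = 8955 and P(11, 46) = 9361; 9296 is not s-gonal.
Hits: s ∈ {8} → 1.

1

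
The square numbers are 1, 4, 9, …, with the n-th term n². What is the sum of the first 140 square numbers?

Σ_{i=1}^{140} i² = 140·141·281/6 = 924490.

924490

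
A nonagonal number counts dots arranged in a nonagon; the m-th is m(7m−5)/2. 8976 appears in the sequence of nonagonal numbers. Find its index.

Set n(7n−5)/2 = 8976, giving 7n² − 5n − 17952 = 0.
The discriminant is 25 + 56·8976 = 502681, and √502681 = 709.
So n = (5 + 709) / 14 = 714/14 = 51.

51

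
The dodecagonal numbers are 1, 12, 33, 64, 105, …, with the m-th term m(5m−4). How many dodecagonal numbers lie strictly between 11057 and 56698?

The n-th dodecagonal number is n(5n−4).
Smallest index with value > 11057: n = 48 (giving 11328).
Largest index with value < 56698: n = 106 (giving 55756).
Indices 48 through 106: 59 terms.

59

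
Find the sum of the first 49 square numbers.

Σ_{i=1}^{49} i² = 49·50·99/6 = 40425.

40425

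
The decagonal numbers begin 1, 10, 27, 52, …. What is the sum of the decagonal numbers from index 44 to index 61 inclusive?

Σ i(4i−3) = 4Σi² − 3Σi over i = 44..61.
Σi = 1891 − 946 = 945 and Σi² = 77531 − 27434 = 50097.
4·50097 − 3·945 = 197553.

197553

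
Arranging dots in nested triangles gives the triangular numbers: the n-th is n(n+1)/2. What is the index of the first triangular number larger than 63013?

Solve n(n+1)/2 > 63013 for integer n.
The largest n with value ≤ 63013 is 354 (since 62835 ≤ 63013 < 63190), so the first above is n = 355, value 63190.

355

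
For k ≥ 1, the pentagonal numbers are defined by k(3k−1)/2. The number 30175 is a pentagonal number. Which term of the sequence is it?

Set n(3n−1)/2 = 30175, giving 3n² − n − 60350 = 0.
The discriminant is 1 + 24·30175 = 724201, and √724201 = 851.
So n = (1 + 851) / 6 = 852/6 = 142.

142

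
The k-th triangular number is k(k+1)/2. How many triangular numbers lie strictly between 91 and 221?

7

The n-th triangular number is n(n+1)/2.
Smallest index with value > 91: n = 14 (giving 105).
Largest index with value < 221: n = 20 (giving 210).
Indices 14 through 20: 7 terms.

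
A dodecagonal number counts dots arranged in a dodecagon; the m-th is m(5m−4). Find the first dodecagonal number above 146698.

147232

Solve n(5n−4) > 146698 for integer n.
The largest n with value ≤ 146698 is 171 (since 145521 ≤ 146698 < 147232), so the first above is n = 172, value 147232.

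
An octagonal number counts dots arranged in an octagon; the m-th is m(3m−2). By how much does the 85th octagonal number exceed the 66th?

8569

85·(3·85 − 2) = 21505 and 66·(3·66 − 2) = 12936.
Difference: 21505 − 12936 = 8569.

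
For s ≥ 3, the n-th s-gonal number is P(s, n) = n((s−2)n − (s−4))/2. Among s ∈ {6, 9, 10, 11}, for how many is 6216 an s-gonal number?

s = 6: P(6, 56) = 6216. ✓
s = 9: P(9, 42) = 6069 and P(9, 43) = 6364; 6216 is not s-gonal.
s = 10: P(10, 39) = 5967 and P(10, 40) = 6280; 6216 is not s-gonal.
s = 11: P(11, 37) = 6031 and P(11, 38) = 6365; 6216 is not s-gonal.
Hits: s ∈ {6} → 1.

1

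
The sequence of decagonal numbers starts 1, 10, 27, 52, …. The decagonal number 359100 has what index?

300

Set n(4n−3) = 359100, giving 4n² − 3n − 359100 = 0.
The discriminant is 9 + 16·359100 = 5745609, and √5745609 = 2397.
So n = (3 + 2397) / 8 = 2400/8 = 300.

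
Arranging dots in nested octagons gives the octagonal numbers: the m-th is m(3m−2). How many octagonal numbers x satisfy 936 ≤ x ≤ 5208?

The n-th octagonal number is n(3n−2).
Smallest index with value ≥ 936: n = 18 (giving 936).
Largest index with value ≤ 5208: n = 42 (giving 5208).
Indices 18 through 42: 25 terms.

25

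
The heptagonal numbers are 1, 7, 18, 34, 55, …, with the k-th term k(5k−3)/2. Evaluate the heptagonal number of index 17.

The 17th heptagonal number is n(5n−3)/2 with n = 17.
17·(5·17 − 3)/2 = 17·82/2 = 17·41 = 697.

697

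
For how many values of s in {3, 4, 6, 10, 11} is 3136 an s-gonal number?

1

s = 3: P(3, 78) = 3081 and P(3, 79) = 3160; 3136 is not s-gonal.
s = 4: P(4, 56) = 3136. ✓
s = 6: P(6, 39) = 3003 and P(6, 40) = 3160; 3136 is not s-gonal.
s = 10: P(10, 28) = 3052 and P(10, 29) = 3277; 3136 is not s-gonal.
s = 11: P(11, 26) = 2951 and P(11, 27) = 3186; 3136 is not s-gonal.
Hits: s ∈ {4} → 1.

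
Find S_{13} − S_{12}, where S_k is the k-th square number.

25

n² − (n−1)² = 2n − 1, so 13² − 12² = 2·13 − 1 = 25.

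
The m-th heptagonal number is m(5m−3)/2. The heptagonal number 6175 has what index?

Set n(5n−3)/2 = 6175, giving 5n² − 3n − 12350 = 0.
The discriminant is 9 + 40·6175 = 247009, and √247009 = 497.
So n = (3 + 497) / 10 = 500/10 = 50.

50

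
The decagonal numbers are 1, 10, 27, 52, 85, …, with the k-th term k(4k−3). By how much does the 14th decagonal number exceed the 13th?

Consecutive decagonal numbers differ by 8n − 7: here 8·14 − 7 = 105.

105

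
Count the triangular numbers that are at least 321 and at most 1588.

31

The n-th triangular number is n(n+1)/2.
Smallest index with value ≥ 321: n = 25 (giving 325).
Largest index with value ≤ 1588: n = 55 (giving 1540).
Indices 25 through 55: 31 terms.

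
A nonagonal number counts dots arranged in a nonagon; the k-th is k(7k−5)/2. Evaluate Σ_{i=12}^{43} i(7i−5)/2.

92048

Σ i(7i−5)/2 = (7Σi² − 5Σi) / 2 over i = 12..43.
Σi = 946 − 66 = 880 and Σi² = 27434 − 506 = 26928.
(7·26928 − 5·880) / 2 = 184096/2 = 92048.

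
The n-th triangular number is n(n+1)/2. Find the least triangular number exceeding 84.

91

Solve n(n+1)/2 > 84 for integer n.
The largest n with value ≤ 84 is 12 (since 78 ≤ 84 < 91), so the first above is n = 13, value 91.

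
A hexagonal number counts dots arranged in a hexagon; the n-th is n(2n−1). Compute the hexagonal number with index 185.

68265

185·(2·185 − 1) = 185·369 = 68265.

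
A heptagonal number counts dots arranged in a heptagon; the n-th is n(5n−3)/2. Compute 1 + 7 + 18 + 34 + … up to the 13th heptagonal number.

1911

Σ i(5i−3)/2 = (5Σi² − 3Σi) / 2 over i = 1..13.
Σi = 91 and Σi² = 819.
(5·819 − 3·91) / 2 = 3822/2 = 1911.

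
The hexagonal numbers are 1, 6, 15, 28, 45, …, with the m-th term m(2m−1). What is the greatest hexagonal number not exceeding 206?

Solve n(2n−1) ≤ 206 for integer n.
n = 10 gives 190 ≤ 206, while n = 11 gives 231 > 206; so the answer is 190.

190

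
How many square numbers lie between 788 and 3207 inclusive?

28

The n-th square number is n².
Smallest index with value ≥ 788: n = 29 (giving 841).
Largest index with value ≤ 3207: n = 56 (giving 3136).
Indices 29 through 56: 28 terms.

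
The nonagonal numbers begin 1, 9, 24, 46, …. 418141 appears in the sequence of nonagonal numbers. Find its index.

Set n(7n−5)/2 = 418141, giving 7n² − 5n − 836282 = 0.
The discriminant is 25 + 56·418141 = 23415921, and √23415921 = 4839.
So n = (5 + 4839) / 14 = 4844/14 = 346.

346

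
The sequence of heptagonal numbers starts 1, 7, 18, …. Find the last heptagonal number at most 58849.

Solve n(5n−3)/2 ≤ 58849 for integer n.
n = 153 gives 58293 ≤ 58849, while n = 154 gives 59059 > 58849; so the answer is 58293.

58293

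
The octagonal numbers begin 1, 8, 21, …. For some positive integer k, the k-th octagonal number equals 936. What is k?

Set n(3n−2) = 936, giving 3n² − 2n − 936 = 0.
The discriminant is 4 + 12·936 = 11236, and √11236 = 106.
So n = (2 + 106) / 6 = 108/6 = 18.
Check: 18·(3·18 − 2) = 936. ✓

18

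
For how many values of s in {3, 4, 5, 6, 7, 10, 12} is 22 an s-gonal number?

1

s = 3: P(3, 6) = 21 and P(3, 7) = 28; 22 is not s-gonal.
s = 4: P(4, 4) = 16 and P(4, 5) = 25; 22 is not s-gonal.
s = 5: P(5, 4) = 22. ✓
s = 6: P(6, 3) = 15 and P(6, 4) = 28; 22 is not s-gonal.
s = 7: P(7, 3) = 18 and P(7, 4) = 34; 22 is not s-gonal.
s = 10: P(10, 2) = 10 and P(10, 3) = 27; 22 is not s-gonal.
s = 12: P(12, 2) = 12 and P(12, 3) = 33; 22 is not s-gonal.
Hits: s ∈ {5} → 1.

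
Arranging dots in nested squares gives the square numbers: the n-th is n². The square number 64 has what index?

8

We need n² = 64, so n = √64 = 8.
Check: 8² = 64. ✓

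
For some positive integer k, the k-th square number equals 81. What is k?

9

We need n² = 81, so n = √81 = 9.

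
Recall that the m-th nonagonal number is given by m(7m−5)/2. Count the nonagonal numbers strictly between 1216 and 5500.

20

The n-th nonagonal number is n(7n−5)/2.
Smallest index with value > 1216: n = 20 (giving 1350).
Largest index with value < 5500: n = 39 (giving 5226).
Indices 20 through 39: 20 terms.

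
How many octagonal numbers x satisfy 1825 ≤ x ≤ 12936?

The n-th octagonal number is n(3n−2).
Smallest index with value ≥ 1825: n = 25 (giving 1825).
Largest index with value ≤ 12936: n = 66 (giving 12936).
Indices 25 through 66: 42 terms.

42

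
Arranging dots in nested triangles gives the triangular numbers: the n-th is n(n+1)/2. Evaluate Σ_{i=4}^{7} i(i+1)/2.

74

Σ i(i+1)/2 = (Σi² + Σi) / 2 over i = 4..7.
Σi = 28 − 6 = 22 and Σi² = 140 − 14 = 126.
(1·126 + 1·22) / 2 = 148/2 = 74.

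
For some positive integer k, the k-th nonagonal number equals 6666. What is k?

44

Set n(7n−5)/2 = 6666, giving 7n² − 5n − 13332 = 0.
So n = (5 + 611) / 14 = 616/14 = 44.
Check: 44·(7·44 − 5)/2 = 6666. ✓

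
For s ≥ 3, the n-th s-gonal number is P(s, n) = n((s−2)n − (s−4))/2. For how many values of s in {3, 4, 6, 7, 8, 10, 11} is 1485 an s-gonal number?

s = 3: P(3, 54) = 1485. ✓
s = 4: P(4, 38) = 1444 and P(4, 39) = 1521; 1485 is not s-gonal.
s = 6: P(6, 27) = 1431 and P(6, 28) = 1540; 1485 is not s-gonal.
s = 7: P(7, 24) = 1404 and P(7, 25) = 1525; 1485 is not s-gonal.
s = 8: P(8, 22) = 1408 and P(8, 23) = 1541; 1485 is not s-gonal.
s = 10: P(10, 19) = 1387 and P(10, 20) = 1540; 1485 is not s-gonal.
s = 11: P(11, 18) = 1395 and P(11, 19) = 1558; 1485 is not s-gonal.
Hits: s ∈ {3} → 1.

1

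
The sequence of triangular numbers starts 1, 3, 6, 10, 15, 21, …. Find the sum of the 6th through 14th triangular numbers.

525

Σ i(i+1)/2 = (Σi² + Σi) / 2 over i = 6..14.
Σi = 105 − 15 = 90 and Σi² = 1015 − 55 = 960.
(1·960 + 1·90) / 2 = 1050/2 = 525.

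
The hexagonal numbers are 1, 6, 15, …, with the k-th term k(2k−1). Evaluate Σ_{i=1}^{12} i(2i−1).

1222

Σ i(2i−1) = 2Σi² − Σi over i = 1..12.
Σi = 78 and Σi² = 650.
2·650 − 1·78 = 1222.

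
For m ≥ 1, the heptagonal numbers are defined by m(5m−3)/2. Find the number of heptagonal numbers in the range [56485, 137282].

84

The n-th heptagonal number is n(5n−3)/2.
Smallest index with value ≥ 56485: n = 151 (giving 56776).
Largest index with value ≤ 137282: n = 234 (giving 136539).
Indices 151 through 234: 84 terms.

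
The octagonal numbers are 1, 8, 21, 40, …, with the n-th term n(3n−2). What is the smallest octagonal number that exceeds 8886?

Solve n(3n−2) > 8886 for integer n.
The largest n with value ≤ 8886 is 54 (since 8640 ≤ 8886 < 8965), so the first above is n = 55, value 8965.

8965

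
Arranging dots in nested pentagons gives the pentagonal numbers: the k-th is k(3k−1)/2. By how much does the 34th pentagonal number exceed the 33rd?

Consecutive pentagonal numbers differ by 3n − 2: here 3·34 − 2 = 100.

100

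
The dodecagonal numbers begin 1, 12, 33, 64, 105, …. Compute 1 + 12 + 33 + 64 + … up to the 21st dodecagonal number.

Σ i(5i−4) = 5Σi² − 4Σi over i = 1..21.
Σi = 231 and Σi² = 3311.
5·3311 − 4·231 = 15631.

15631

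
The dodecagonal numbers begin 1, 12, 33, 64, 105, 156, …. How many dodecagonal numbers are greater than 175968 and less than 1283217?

318

The n-th dodecagonal number is n(5n−4).
Smallest index with value > 175968: n = 189 (giving 177849).
Largest index with value < 1283217: n = 506 (giving 1278156).
Indices 189 through 506: 318 terms.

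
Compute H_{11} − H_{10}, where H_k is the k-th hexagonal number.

Consecutive hexagonal numbers differ by 4n − 3: here 4·11 − 3 = 41.

41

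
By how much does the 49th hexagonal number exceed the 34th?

49·(2·49 − 1) = 4753 and 34·(2·34 − 1) = 2278.
Difference: 4753 − 2278 = 2475.

2475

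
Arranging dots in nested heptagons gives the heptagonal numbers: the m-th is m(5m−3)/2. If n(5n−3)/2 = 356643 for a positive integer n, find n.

Set n(5n−3)/2 = 356643, giving 5n² − 3n − 713286 = 0.
The discriminant is 9 + 40·356643 = 14265729, and √14265729 = 3777.
So n = (3 + 3777) / 10 = 3780/10 = 378.

378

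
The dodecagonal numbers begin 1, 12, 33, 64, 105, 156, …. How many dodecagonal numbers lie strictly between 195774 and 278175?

38

The n-th dodecagonal number is n(5n−4).
Smallest index with value > 195774: n = 199 (giving 197209).
Largest index with value < 278175: n = 236 (giving 277536).
Indices 199 through 236: 38 terms.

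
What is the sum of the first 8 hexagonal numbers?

Σ i(2i−1) = 2Σi² − Σi over i = 1..8.
Σi = 36 and Σi² = 204.
2·204 − 1·36 = 372.

372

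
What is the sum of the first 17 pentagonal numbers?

Σ i(3i−1)/2 = (3Σi² − Σi) / 2 over i = 1..17.
Σi = 153 and Σi² = 1785.
(3·1785 − 1·153) / 2 = 5202/2 = 2601.

2601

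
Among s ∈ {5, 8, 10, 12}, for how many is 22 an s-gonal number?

1

s = 5: P(5, 4) = 22. ✓
s = 8: P(8, 3) = 21 and P(8, 4) = 40; 22 is not s-gonal.
s = 10: P(10, 2) = 10 and P(10, 3) = 27; 22 is not s-gonal.
s = 12: P(12, 2) = 12 and P(12, 3) = 33; 22 is not s-gonal.
Hits: s ∈ {5} → 1.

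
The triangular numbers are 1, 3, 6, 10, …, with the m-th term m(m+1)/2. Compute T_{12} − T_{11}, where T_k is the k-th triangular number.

Consecutive triangular numbers differ by n: T_{12} − T_{11} = 12.

12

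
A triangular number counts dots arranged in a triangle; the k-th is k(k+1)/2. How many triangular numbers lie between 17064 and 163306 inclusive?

387

The n-th triangular number is n(n+1)/2.
Smallest index with value ≥ 17064: n = 185 (giving 17205).
Largest index with value ≤ 163306: n = 571 (giving 163306).
Indices 185 through 571: 387 terms.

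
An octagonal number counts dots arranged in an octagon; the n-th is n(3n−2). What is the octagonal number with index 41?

The 41st octagonal number is n(3n−2) with n = 41.
41·(3·41 − 2) = 41·121 = 4961.

4961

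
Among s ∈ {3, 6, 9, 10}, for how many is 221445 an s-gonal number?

s = 3: P(3, 665) = 221445. ✓
s = 6: P(6, 333) = 221445. ✓
s = 9: P(9, 251) = 219876 and P(9, 252) = 221634; 221445 is not s-gonal.
s = 10: P(10, 235) = 220195 and P(10, 236) = 222076; 221445 is not s-gonal.
Hits: s ∈ {3, 6} → 2.

2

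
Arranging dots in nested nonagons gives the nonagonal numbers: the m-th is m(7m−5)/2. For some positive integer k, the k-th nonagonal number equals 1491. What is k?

Set n(7n−5)/2 = 1491, giving 7n² − 5n − 2982 = 0.
So n = (5 + 289) / 14 = 294/14 = 21.

21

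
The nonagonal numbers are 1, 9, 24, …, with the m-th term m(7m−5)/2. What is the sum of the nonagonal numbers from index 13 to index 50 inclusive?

144970

Σ i(7i−5)/2 = (7Σi² − 5Σi) / 2 over i = 13..50.
Σi = 1275 − 78 = 1197 and Σi² = 42925 − 650 = 42275.
(7·42275 − 5·1197) / 2 = 289940/2 = 144970.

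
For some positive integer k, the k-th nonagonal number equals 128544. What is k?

Set n(7n−5)/2 = 128544, giving 7n² − 5n − 257088 = 0.
The discriminant is 25 + 56·128544 = 7198489, and √7198489 = 2683.
So n = (5 + 2683) / 14 = 2688/14 = 192.

192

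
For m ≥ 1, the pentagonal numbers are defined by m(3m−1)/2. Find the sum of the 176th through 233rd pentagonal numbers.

Σ i(3i−1)/2 = (3Σi² − Σi) / 2 over i = 176..233.
Σi = 27261 − 15400 = 11861 and Σi² = 4243629 − 1801800 = 2441829.
(3·2441829 − 1·11861) / 2 = 7313626/2 = 3656813.

3656813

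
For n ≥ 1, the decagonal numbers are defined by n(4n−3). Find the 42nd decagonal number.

6930

The 42nd decagonal number is n(4n−3) with n = 42.
42·(4·42 − 3) = 42·165 = 6930.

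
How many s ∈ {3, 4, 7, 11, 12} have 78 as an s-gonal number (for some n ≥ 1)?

s = 3: P(3, 12) = 78. ✓
s = 4: P(4, 8) = 64 and P(4, 9) = 81; 78 is not s-gonal.
s = 7: P(7, 5) = 55 and P(7, 6) = 81; 78 is not s-gonal.
s = 11: P(11, 4) = 58 and P(11, 5) = 95; 78 is not s-gonal.
s = 12: P(12, 4) = 64 and P(12, 5) = 105; 78 is not s-gonal.
Hits: s ∈ {3} → 1.

1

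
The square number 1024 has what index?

32

We need n² = 1024, so n = √1024 = 32.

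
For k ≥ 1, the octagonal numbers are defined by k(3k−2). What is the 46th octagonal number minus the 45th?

271

Consecutive octagonal numbers differ by 6n − 5: here 6·46 − 5 = 271.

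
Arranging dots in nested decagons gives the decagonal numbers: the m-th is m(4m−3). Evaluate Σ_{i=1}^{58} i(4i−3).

Σ i(4i−3) = 4Σi² − 3Σi over i = 1..58.
Σi = 1711 and Σi² = 66729.
4·66729 − 3·1711 = 261783.

261783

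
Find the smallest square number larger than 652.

676

Solve n² > 652 for integer n.
The largest n with value ≤ 652 is 25 (since 625 ≤ 652 < 676), so the first above is n = 26, value 676.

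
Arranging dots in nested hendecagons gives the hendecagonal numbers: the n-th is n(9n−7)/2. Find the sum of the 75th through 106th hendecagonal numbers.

1181536

Σ i(9i−7)/2 = (9Σi² − 7Σi) / 2 over i = 75..106.
Σi = 5671 − 2775 = 2896 and Σi² = 402641 − 137825 = 264816.
(9·264816 − 7·2896) / 2 = 2363072/2 = 1181536.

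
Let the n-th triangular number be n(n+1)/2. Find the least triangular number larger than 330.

351

Solve n(n+1)/2 > 330 for integer n.
The largest n with value ≤ 330 is 25 (since 325 ≤ 330 < 351), so the first above is n = 26, value 351.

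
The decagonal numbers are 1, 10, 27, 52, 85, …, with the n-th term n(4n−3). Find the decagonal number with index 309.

380997

The 309th decagonal number is n(4n−3) with n = 309.
309·(4·309 − 3) = 309·1233 = 380997.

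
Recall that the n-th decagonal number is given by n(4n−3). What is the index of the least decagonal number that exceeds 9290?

49

Solve n(4n−3) > 9290 for integer n.
The largest n with value ≤ 9290 is 48 (since 9072 ≤ 9290 < 9457), so the first above is n = 49, value 9457.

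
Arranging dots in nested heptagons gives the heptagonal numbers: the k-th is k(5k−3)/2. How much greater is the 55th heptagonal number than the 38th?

3927

55·(5·55 − 3)/2 = 7480 and 38·(5·38 − 3)/2 = 3553.
Difference: 7480 − 3553 = 3927.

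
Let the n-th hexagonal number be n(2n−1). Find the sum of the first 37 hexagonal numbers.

Σ i(2i−1) = 2Σi² − Σi over i = 1..37.
Σi = 703 and Σi² = 17575.
2·17575 − 1·703 = 34447.

34447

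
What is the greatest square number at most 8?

Solve n² ≤ 8 for integer n.
n = 2 gives 4 ≤ 8, while n = 3 gives 9 > 8; so the answer is 4.

4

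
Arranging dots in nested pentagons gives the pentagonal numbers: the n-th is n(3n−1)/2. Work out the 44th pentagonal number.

44·(3·44 − 1)/2 = 44·131/2 = 2882.

2882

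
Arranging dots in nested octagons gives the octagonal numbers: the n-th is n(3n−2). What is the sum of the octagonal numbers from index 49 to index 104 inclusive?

Σ i(3i−2) = 3Σi² − 2Σi over i = 49..104.
Σi = 5460 − 1176 = 4284 and Σi² = 380380 − 38024 = 342356.
3·342356 − 2·4284 = 1018500.

1018500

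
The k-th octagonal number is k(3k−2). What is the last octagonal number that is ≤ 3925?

3816

Solve n(3n−2) ≤ 3925 for integer n.
n = 36 gives 3816 ≤ 3925, while n = 37 gives 4033 > 3925; so the answer is 3816.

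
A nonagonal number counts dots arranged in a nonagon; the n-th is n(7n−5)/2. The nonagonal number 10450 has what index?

Set n(7n−5)/2 = 10450, giving 7n² − 5n − 20900 = 0.
The discriminant is 25 + 56·10450 = 585225, and √585225 = 765.
So n = (5 + 765) / 14 = 770/14 = 55.

55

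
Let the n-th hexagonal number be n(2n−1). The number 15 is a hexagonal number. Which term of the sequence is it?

3

Set n(2n−1) = 15, giving 2n² − n − 15 = 0.
So n = (1 + 11) / 4 = 12/4 = 3.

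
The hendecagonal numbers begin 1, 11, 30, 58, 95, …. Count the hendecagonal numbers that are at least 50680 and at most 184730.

97

The n-th hendecagonal number is n(9n−7)/2.
Smallest index with value ≥ 50680: n = 107 (giving 51146).
Largest index with value ≤ 184730: n = 203 (giving 184730).
Indices 107 through 203: 97 terms.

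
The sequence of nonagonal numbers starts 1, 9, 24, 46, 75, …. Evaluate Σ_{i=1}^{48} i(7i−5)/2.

Σ i(7i−5)/2 = (7Σi² − 5Σi) / 2 over i = 1..48.
Σi = 1176 and Σi² = 38024.
(7·38024 − 5·1176) / 2 = 260288/2 = 130144.

130144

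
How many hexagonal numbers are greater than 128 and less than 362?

5

The n-th hexagonal number is n(2n−1).
Smallest index with value > 128: n = 9 (giving 153).
Largest index with value < 362: n = 13 (giving 325).
Indices 9 through 13: 5 terms.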